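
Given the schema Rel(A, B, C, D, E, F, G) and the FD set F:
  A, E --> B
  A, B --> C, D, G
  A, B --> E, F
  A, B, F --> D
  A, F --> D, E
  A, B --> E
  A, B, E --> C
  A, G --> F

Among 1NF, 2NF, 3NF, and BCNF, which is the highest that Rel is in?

BCNF

Candidate keys: {A, B}, {A, E}, {A, F}, {A, G}. Prime attributes: {A, B, E, F, G}.
Each dependency's left side is a superkey — BCNF holds.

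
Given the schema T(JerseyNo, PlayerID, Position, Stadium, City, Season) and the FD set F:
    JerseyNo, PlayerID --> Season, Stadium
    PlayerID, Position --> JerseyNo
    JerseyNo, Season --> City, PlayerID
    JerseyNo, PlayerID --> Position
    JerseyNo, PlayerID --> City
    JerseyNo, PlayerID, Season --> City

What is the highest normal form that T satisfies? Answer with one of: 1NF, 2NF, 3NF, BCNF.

Candidate keys: {JerseyNo, PlayerID}, {JerseyNo, Season}, {PlayerID, Position}. Prime attributes: {JerseyNo, PlayerID, Position, Season}.
Every FD has a superkey on the left, so the relation is in BCNF.

BCNF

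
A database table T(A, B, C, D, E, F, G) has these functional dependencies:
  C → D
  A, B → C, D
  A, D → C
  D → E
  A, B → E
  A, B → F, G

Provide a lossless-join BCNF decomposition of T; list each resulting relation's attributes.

{A, B, C, F, G}; {C, D}; {D, E}

Candidate key of the original relation: {A, B}.
In {A, B, C, D, E, F, G}, {C} is not a superkey ({C}⁺ restricted to this set is {C, D, E}), so split on C → D, E into {C, D, E} and {A, B, C, F, G}.
In {C, D, E}, {D} is not a superkey ({D}⁺ restricted to this set is {D, E}), so split on D → E into {D, E} and {C, D}.
{D, E} is in BCNF.
{C, D} is in BCNF.
{A, B, C, F, G} is in BCNF.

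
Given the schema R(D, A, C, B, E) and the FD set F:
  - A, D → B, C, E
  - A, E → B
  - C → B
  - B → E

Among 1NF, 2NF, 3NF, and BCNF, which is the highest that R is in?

2NF

Candidate key: {A, D}. Prime attributes: {A, D}.
A, E → B breaks BCNF: {A, E}⁺ = {A, B, E}, so {A, E} is not a superkey.
A, E → B has non-prime {B} on the right and a non-superkey on the left, so 3NF fails.
No non-prime attribute depends on a proper subset of any candidate key, so 2NF holds.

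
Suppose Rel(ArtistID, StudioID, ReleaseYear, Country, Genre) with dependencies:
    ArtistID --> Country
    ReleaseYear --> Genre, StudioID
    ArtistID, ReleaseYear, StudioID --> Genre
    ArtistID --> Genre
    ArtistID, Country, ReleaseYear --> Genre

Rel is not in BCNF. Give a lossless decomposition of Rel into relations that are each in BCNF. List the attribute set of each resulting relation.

{ArtistID, Country, Genre}; {ArtistID, ReleaseYear}; {ReleaseYear, StudioID}

Candidate key of the original relation: {ArtistID, ReleaseYear}.
{ArtistID, Country, Genre, ReleaseYear, StudioID}: {ArtistID} determines {ArtistID, Country, Genre} here but is not a superkey — split on ArtistID --> Country, Genre, giving {ArtistID, Country, Genre} and {ArtistID, ReleaseYear, StudioID}.
{ArtistID, Country, Genre}: every determinant is a superkey — BCNF.
{ArtistID, ReleaseYear, StudioID}: {ReleaseYear} determines {ReleaseYear, StudioID} here but is not a superkey — split on ReleaseYear --> StudioID, giving {ReleaseYear, StudioID} and {ArtistID, ReleaseYear}.
{ReleaseYear, StudioID}: every determinant is a superkey — BCNF.
{ArtistID, ReleaseYear}: every determinant is a superkey — BCNF.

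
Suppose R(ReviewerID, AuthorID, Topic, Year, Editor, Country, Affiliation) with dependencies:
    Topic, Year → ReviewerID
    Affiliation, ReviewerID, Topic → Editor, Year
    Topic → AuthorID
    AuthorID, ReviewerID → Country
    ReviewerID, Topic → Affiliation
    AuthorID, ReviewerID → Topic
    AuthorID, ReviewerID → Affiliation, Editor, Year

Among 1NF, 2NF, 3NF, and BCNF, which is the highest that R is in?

3NF

Candidate keys: {AuthorID, ReviewerID}, {ReviewerID, Topic}, {Topic, Year}. Prime attributes: {AuthorID, ReviewerID, Topic, Year}.
For Topic → AuthorID we have {Topic}⁺ = {AuthorID, Topic}; {Topic} is not a superkey, so BCNF fails.
Its right-hand attributes {AuthorID} are all prime, as are those of every other non-superkey FD — the relation is in 3NF.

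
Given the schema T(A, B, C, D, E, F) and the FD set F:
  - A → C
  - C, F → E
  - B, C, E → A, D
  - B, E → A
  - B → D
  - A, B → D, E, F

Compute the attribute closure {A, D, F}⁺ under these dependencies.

{A, C, D, E, F}

Start with {A, D, F}.
A → C applies; add {C} → now {A, C, D, F}.
C, F → E applies; add {E} → now {A, C, D, E, F}.
No further FD applies.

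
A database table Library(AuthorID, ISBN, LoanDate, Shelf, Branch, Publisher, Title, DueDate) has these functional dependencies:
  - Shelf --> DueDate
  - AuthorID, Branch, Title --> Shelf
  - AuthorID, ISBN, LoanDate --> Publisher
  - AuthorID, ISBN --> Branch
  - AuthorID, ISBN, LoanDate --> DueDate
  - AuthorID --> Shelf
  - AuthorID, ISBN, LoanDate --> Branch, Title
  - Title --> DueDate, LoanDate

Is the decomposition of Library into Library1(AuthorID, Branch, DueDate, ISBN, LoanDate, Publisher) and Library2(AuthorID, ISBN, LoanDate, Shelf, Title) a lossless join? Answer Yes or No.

The shared attributes are {AuthorID, ISBN, LoanDate} and {AuthorID, ISBN, LoanDate}⁺ = {AuthorID, Branch, DueDate, ISBN, LoanDate, Publisher, Shelf, Title}.
Library1 is contained in that closure, so Library1 ∩ Library2 --> Library1 holds and the join is lossless.

Yes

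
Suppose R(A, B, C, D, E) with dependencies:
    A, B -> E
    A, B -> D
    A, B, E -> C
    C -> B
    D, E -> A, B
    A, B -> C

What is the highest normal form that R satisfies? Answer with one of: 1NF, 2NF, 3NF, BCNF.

3NF

Candidate keys: {A, B}, {A, C}, {D, E}. Prime attributes: {A, B, C, D, E}.
C -> B breaks BCNF: {C}⁺ = {B, C}, so {C} is not a superkey.
But every attribute on its right side ({B}) is prime, and the same holds for every other non-superkey FD, so 3NF still holds.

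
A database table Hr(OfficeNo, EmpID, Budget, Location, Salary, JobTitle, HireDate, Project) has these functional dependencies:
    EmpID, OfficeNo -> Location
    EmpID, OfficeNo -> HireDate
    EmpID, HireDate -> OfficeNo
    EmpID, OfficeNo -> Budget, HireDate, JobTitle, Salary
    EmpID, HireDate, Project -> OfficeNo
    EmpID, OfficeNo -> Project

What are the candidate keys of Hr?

{EmpID} never appears on the right of any FD, so every key must include it.
{EmpID, HireDate}⁺ = {Budget, EmpID, HireDate, JobTitle, Location, OfficeNo, Project, Salary} — all of the relation — so {EmpID, HireDate} is a candidate key.
{EmpID, OfficeNo}⁺ = {Budget, EmpID, HireDate, JobTitle, Location, OfficeNo, Project, Salary} — all of the relation — so {EmpID, OfficeNo} is a candidate key.
No proper subset of any of these is a key, and no other minimal superkey exists.

{EmpID, HireDate}, {EmpID, OfficeNo}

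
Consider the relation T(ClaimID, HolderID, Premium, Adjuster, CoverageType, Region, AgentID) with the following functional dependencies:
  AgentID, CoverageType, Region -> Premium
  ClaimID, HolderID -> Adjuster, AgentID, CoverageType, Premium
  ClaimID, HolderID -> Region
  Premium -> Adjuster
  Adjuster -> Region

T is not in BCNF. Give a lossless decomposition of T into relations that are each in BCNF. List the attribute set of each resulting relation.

Candidate key of the original relation: {ClaimID, HolderID}.
In {Adjuster, AgentID, ClaimID, CoverageType, HolderID, Premium, Region}, {AgentID, CoverageType, Region} is not a superkey ({AgentID, CoverageType, Region}⁺ restricted to this set is {Adjuster, AgentID, CoverageType, Premium, Region}), so split on AgentID, CoverageType, Region -> Adjuster, Premium into {Adjuster, AgentID, CoverageType, Premium, Region} and {AgentID, ClaimID, CoverageType, HolderID, Region}.
In {Adjuster, AgentID, CoverageType, Premium, Region}, {Premium} is not a superkey ({Premium}⁺ restricted to this set is {Adjuster, Premium, Region}), so split on Premium -> Adjuster, Region into {Adjuster, Premium, Region} and {AgentID, CoverageType, Premium}.
In {Adjuster, Premium, Region}, {Adjuster} is not a superkey ({Adjuster}⁺ restricted to this set is {Adjuster, Region}), so split on Adjuster -> Region into {Adjuster, Region} and {Adjuster, Premium}.
{Adjuster, Region} is in BCNF.
{Adjuster, Premium} is in BCNF.
{AgentID, CoverageType, Premium} is in BCNF.
{AgentID, ClaimID, CoverageType, HolderID, Region} is in BCNF.

{Adjuster, Premium}; {Adjuster, Region}; {AgentID, ClaimID, CoverageType, HolderID, Region}; {AgentID, CoverageType, Premium}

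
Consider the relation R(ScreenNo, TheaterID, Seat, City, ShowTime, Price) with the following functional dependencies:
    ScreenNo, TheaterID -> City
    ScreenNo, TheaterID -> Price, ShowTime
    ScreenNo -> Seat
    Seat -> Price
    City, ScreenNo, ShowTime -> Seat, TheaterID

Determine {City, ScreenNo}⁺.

Start with {City, ScreenNo}.
ScreenNo -> Seat applies; add {Seat} → now {City, ScreenNo, Seat}.
Seat -> Price applies; add {Price} → now {City, Price, ScreenNo, Seat}.
No further FD applies.

{City, Price, ScreenNo, Seat}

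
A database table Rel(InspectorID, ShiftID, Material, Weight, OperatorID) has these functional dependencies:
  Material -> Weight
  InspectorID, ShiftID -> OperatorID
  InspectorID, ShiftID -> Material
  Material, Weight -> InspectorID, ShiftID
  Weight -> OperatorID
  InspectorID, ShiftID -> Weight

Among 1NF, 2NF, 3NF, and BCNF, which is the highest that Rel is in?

2NF

Candidate keys: {InspectorID, ShiftID}, {Material}. Prime attributes: {InspectorID, Material, ShiftID}.
Weight -> OperatorID: {Weight}⁺ = {OperatorID, Weight}, which is not all of the attributes, so the left side is not a superkey — BCNF is violated.
Because {OperatorID} is non-prime and the left side of Weight -> OperatorID is not a superkey, the relation is not in 3NF.
No proper subset of a key has a non-prime attribute in its closure, so there is no partial dependency; 2NF holds.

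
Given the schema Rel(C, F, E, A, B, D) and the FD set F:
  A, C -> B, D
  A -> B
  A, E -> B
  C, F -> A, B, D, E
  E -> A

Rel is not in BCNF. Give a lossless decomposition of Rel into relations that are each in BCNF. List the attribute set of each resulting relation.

Candidate key of the original relation: {C, F}.
{A, B, C, D, E, F}: {A, C} determines {A, B, C, D} here but is not a superkey — split on A, C -> B, D, giving {A, B, C, D} and {A, C, E, F}.
{A, B, C, D}: {A} determines {A, B} here but is not a superkey — split on A -> B, giving {A, B} and {A, C, D}.
{A, B} is in BCNF.
{A, C, D} is in BCNF.
{A, C, E, F}: {E} determines {A, E} here but is not a superkey — split on E -> A, giving {A, E} and {C, E, F}.
{A, E} is in BCNF.
{C, E, F} is in BCNF.

{A, B}; {A, C, D}; {A, E}; {C, E, F}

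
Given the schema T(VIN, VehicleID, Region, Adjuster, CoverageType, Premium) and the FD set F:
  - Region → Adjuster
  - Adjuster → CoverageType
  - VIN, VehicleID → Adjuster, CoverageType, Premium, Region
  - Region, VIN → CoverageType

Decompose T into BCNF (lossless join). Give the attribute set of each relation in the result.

{Adjuster, CoverageType}; {Adjuster, Region}; {Premium, Region, VIN, VehicleID}

Candidate key of the original relation: {VIN, VehicleID}.
In {Adjuster, CoverageType, Premium, Region, VIN, VehicleID}, {Region} is not a superkey ({Region}⁺ restricted to this set is {Adjuster, CoverageType, Region}), so split on Region → Adjuster, CoverageType into {Adjuster, CoverageType, Region} and {Premium, Region, VIN, VehicleID}.
In {Adjuster, CoverageType, Region}, {Adjuster} is not a superkey ({Adjuster}⁺ restricted to this set is {Adjuster, CoverageType}), so split on Adjuster → CoverageType into {Adjuster, CoverageType} and {Adjuster, Region}.
{Adjuster, CoverageType} has no BCNF violation.
{Adjuster, Region} has no BCNF violation.
{Premium, Region, VIN, VehicleID} has no BCNF violation.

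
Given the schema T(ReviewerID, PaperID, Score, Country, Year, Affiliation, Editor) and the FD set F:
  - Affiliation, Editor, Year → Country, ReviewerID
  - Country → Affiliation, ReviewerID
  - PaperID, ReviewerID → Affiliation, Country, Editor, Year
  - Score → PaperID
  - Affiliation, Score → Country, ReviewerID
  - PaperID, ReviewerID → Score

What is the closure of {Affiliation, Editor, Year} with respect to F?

Start with {Affiliation, Editor, Year}.
Affiliation, Editor, Year → Country, ReviewerID applies; add {Country, ReviewerID} → now {Affiliation, Country, Editor, ReviewerID, Year}.
No further FD applies.

{Affiliation, Country, Editor, ReviewerID, Year}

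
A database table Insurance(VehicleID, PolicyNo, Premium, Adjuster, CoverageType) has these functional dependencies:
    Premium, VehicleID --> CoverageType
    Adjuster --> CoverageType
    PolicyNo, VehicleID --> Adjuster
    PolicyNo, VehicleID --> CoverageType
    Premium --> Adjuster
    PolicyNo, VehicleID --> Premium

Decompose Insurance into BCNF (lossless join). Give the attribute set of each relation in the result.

Candidate key of the original relation: {PolicyNo, VehicleID}.
{Adjuster, CoverageType, PolicyNo, Premium, VehicleID}: {Premium, VehicleID} determines {Adjuster, CoverageType, Premium, VehicleID} here but is not a superkey — split on Premium, VehicleID --> Adjuster, CoverageType, giving {Adjuster, CoverageType, Premium, VehicleID} and {PolicyNo, Premium, VehicleID}.
{Adjuster, CoverageType, Premium, VehicleID}: {Adjuster} determines {Adjuster, CoverageType} here but is not a superkey — split on Adjuster --> CoverageType, giving {Adjuster, CoverageType} and {Adjuster, Premium, VehicleID}.
{Adjuster, CoverageType}: every determinant is a superkey — BCNF.
{Adjuster, Premium, VehicleID}: {Premium} determines {Adjuster, Premium} here but is not a superkey — split on Premium --> Adjuster, giving {Adjuster, Premium} and {Premium, VehicleID}.
{Adjuster, Premium}: every determinant is a superkey — BCNF.
{Premium, VehicleID}: every determinant is a superkey — BCNF.
{PolicyNo, Premium, VehicleID}: every determinant is a superkey — BCNF.

{Adjuster, CoverageType}; {Adjuster, Premium}; {PolicyNo, Premium, VehicleID}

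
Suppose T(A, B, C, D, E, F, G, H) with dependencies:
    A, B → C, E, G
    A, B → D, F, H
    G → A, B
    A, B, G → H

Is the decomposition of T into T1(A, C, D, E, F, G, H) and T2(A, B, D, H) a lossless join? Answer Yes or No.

No

T1 ∩ T2 = {A, D, H}; its closure under F is {A, D, H}.
T1 ⊄ {A, D, H} and T2 ⊄ {A, D, H}, so the split is lossy.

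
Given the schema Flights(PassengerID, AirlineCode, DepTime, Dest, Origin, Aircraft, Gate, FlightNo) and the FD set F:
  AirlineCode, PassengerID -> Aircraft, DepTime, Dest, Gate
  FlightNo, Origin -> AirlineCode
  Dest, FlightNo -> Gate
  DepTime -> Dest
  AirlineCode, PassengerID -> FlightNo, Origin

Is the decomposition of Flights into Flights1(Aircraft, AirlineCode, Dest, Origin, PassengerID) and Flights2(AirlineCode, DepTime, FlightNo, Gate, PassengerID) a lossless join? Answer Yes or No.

The shared attributes are {AirlineCode, PassengerID} and {AirlineCode, PassengerID}⁺ = {Aircraft, AirlineCode, DepTime, Dest, FlightNo, Gate, Origin, PassengerID}.
This includes all of Flights1, so the common attributes are a superkey of Flights1 — the join is lossless.

Yes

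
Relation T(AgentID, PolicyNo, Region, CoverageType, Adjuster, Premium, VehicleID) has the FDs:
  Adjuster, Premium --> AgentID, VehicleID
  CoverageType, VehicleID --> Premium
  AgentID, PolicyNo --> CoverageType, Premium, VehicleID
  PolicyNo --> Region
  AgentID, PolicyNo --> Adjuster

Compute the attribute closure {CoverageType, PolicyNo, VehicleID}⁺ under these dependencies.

Start with {CoverageType, PolicyNo, VehicleID}.
CoverageType, VehicleID --> Premium applies; add {Premium} → now {CoverageType, PolicyNo, Premium, VehicleID}.
PolicyNo --> Region applies; add {Region} → now {CoverageType, PolicyNo, Premium, Region, VehicleID}.
No further FD applies.

{CoverageType, PolicyNo, Premium, Region, VehicleID}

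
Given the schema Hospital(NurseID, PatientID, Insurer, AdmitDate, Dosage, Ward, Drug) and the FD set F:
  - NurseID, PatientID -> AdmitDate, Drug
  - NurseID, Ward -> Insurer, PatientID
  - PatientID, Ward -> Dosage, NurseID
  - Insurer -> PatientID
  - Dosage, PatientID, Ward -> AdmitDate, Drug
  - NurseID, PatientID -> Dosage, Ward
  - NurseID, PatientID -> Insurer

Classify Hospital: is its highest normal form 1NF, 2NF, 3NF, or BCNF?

Candidate keys: {Insurer, NurseID}, {Insurer, Ward}, {NurseID, PatientID}, {NurseID, Ward}, {PatientID, Ward}. Prime attributes: {Insurer, NurseID, PatientID, Ward}.
Insurer -> PatientID breaks BCNF: {Insurer}⁺ = {Insurer, PatientID}, so {Insurer} is not a superkey.
Its right-hand attributes {PatientID} are all prime, as are those of every other non-superkey FD — the relation is in 3NF.

3NF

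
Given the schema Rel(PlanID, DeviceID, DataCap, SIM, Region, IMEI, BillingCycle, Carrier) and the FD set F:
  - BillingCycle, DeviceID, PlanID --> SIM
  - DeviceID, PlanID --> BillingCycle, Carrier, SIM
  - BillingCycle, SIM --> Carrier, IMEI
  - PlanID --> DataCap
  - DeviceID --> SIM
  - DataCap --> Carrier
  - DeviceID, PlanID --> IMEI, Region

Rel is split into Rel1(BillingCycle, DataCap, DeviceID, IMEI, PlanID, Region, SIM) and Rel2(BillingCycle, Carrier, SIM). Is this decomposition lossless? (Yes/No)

Yes

Rel1 ∩ Rel2 = {BillingCycle, SIM}; its closure under F is {BillingCycle, Carrier, IMEI, SIM}.
Rel2 is contained in that closure, so Rel1 ∩ Rel2 --> Rel2 holds and the join is lossless.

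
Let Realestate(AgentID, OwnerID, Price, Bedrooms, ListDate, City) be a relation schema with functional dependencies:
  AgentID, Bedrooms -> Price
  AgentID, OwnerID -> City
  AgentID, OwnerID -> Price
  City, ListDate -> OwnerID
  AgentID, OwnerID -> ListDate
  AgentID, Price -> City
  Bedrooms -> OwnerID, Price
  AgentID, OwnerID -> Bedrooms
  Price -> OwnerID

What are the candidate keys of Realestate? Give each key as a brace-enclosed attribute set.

Attributes never on any right-hand side: {AgentID} — every candidate key must contain it.
{AgentID, Bedrooms} is a candidate key since {AgentID, Bedrooms}⁺ = {AgentID, Bedrooms, City, ListDate, OwnerID, Price} covers every attribute.
{AgentID, OwnerID} is a candidate key since {AgentID, OwnerID}⁺ = {AgentID, Bedrooms, City, ListDate, OwnerID, Price} covers every attribute.
{AgentID, Price} is a candidate key since {AgentID, Price}⁺ = {AgentID, Bedrooms, City, ListDate, OwnerID, Price} covers every attribute.
{AgentID, City, ListDate} is a candidate key since {AgentID, City, ListDate}⁺ = {AgentID, Bedrooms, City, ListDate, OwnerID, Price} covers every attribute.
No proper subset of any of these is a key, and no other minimal superkey exists.

{AgentID, Bedrooms}, {AgentID, City, ListDate}, {AgentID, OwnerID}, {AgentID, Price}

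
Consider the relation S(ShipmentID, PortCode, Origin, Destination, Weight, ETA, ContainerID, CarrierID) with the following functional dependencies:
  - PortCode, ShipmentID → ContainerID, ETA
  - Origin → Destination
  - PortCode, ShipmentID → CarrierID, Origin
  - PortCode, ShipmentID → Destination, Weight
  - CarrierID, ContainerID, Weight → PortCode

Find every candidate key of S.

{ShipmentID} never appears on the right of any FD, so every key must include it.
Closure of {PortCode, ShipmentID} is {CarrierID, ContainerID, Destination, ETA, Origin, PortCode, ShipmentID, Weight}, the whole schema; {PortCode, ShipmentID} is a candidate key.
Closure of {CarrierID, ContainerID, ShipmentID, Weight} is {CarrierID, ContainerID, Destination, ETA, Origin, PortCode, ShipmentID, Weight}, the whole schema; {CarrierID, ContainerID, ShipmentID, Weight} is a candidate key.
These are minimal and exhaustive — every other superkey contains one of them.

{CarrierID, ContainerID, ShipmentID, Weight}, {PortCode, ShipmentID}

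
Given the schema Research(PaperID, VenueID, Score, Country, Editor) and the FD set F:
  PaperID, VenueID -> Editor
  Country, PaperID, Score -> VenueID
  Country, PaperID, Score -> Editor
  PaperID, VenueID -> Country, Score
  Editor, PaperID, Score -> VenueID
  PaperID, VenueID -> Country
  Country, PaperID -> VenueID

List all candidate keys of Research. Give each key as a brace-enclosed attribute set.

{PaperID} never appears on the right of any FD, so every key must include it.
Closure of {Country, PaperID} is {Country, Editor, PaperID, Score, VenueID}, the whole schema; {Country, PaperID} is a candidate key.
Closure of {PaperID, VenueID} is {Country, Editor, PaperID, Score, VenueID}, the whole schema; {PaperID, VenueID} is a candidate key.
Closure of {Editor, PaperID, Score} is {Country, Editor, PaperID, Score, VenueID}, the whole schema; {Editor, PaperID, Score} is a candidate key.
These are minimal and exhaustive — every other superkey contains one of them.

{Country, PaperID}, {Editor, PaperID, Score}, {PaperID, VenueID}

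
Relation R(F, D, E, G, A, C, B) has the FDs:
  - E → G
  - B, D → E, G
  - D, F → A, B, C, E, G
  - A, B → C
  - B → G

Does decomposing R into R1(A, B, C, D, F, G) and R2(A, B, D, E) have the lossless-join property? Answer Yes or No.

R1 ∩ R2 = {A, B, D}; its closure under F is {A, B, C, D, E, G}.
R2 is contained in that closure, so R1 ∩ R2 → R2 holds and the join is lossless.

Yes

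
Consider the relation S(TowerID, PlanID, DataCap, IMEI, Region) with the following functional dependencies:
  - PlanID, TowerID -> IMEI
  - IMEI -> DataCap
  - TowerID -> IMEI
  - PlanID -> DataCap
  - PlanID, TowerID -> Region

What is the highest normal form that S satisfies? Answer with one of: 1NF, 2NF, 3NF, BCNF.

1NF

Candidate key: {PlanID, TowerID}. Prime attributes: {PlanID, TowerID}.
IMEI -> DataCap: {IMEI}⁺ = {DataCap, IMEI}, which is not all of the attributes, so the left side is not a superkey — BCNF is violated.
Because {DataCap} is non-prime and the left side of IMEI -> DataCap is not a superkey, the relation is not in 3NF.
Since {PlanID} ⊂ {PlanID, TowerID} and {PlanID}⁺ ⊇ {DataCap} with {DataCap} non-prime, there is a partial dependency; 2NF fails.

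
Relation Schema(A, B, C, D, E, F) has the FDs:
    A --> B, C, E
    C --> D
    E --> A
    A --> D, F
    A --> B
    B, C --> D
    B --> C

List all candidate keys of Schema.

{A}, {E}

Closure of {A} is {A, B, C, D, E, F}, the whole schema; {A} is a candidate key.
Closure of {E} is {A, B, C, D, E, F}, the whole schema; {E} is a candidate key.
Any other superkey properly contains one of these, so there are no further candidate keys.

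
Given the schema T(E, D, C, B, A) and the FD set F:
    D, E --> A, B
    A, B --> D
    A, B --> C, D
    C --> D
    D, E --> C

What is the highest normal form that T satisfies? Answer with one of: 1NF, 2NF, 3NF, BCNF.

Candidate keys: {A, B, E}, {C, E}, {D, E}. Prime attributes: {A, B, C, D, E}.
A, B --> D: {A, B}⁺ = {A, B, C, D}, which is not all of the attributes, so the left side is not a superkey — BCNF is violated.
Its right-hand attributes {D} are all prime, as are those of every other non-superkey FD — the relation is in 3NF.

3NF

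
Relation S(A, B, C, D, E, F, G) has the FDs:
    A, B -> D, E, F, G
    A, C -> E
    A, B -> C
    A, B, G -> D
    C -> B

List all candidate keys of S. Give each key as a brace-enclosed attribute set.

{A, B}, {A, C}

Attributes never on any right-hand side: {A} — every candidate key must contain it.
{A, B}⁺ = {A, B, C, D, E, F, G} — all of the relation — so {A, B} is a candidate key.
{A, C}⁺ = {A, B, C, D, E, F, G} — all of the relation — so {A, C} is a candidate key.
No proper subset of any of these is a key, and no other minimal superkey exists.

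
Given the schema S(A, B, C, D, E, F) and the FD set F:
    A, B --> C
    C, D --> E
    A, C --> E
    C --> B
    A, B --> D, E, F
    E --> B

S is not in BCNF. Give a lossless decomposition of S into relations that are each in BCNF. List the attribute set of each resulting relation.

Candidate keys of the original relation: {A, B}, {A, C}, {A, E}.
In {A, B, C, D, E, F}, {C, D} is not a superkey ({C, D}⁺ restricted to this set is {B, C, D, E}), so split on C, D --> B, E into {B, C, D, E} and {A, C, D, F}.
In {B, C, D, E}, {C} is not a superkey ({C}⁺ restricted to this set is {B, C}), so split on C --> B into {B, C} and {C, D, E}.
{B, C}: every determinant is a superkey — BCNF.
{C, D, E}: every determinant is a superkey — BCNF.
{A, C, D, F}: every determinant is a superkey — BCNF.

{A, C, D, F}; {B, C}; {C, D, E}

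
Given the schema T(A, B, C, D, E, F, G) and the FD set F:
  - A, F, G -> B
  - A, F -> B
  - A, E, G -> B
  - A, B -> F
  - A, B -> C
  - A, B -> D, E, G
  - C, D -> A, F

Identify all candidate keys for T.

{A, B}⁺ = {A, B, C, D, E, F, G} — all of the relation — so {A, B} is a candidate key.
{A, F}⁺ = {A, B, C, D, E, F, G} — all of the relation — so {A, F} is a candidate key.
{C, D}⁺ = {A, B, C, D, E, F, G} — all of the relation — so {C, D} is a candidate key.
{A, E, G}⁺ = {A, B, C, D, E, F, G} — all of the relation — so {A, E, G} is a candidate key.
Any other superkey properly contains one of these, so there are no further candidate keys.

{A, B}, {A, E, G}, {A, F}, {C, D}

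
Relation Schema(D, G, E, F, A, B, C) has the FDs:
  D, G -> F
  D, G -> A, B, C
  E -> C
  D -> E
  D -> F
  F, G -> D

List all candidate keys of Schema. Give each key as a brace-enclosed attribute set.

No FD produces {G}, so it must be in every candidate key.
{D, G} is a candidate key since {D, G}⁺ = {A, B, C, D, E, F, G} covers every attribute.
{F, G} is a candidate key since {F, G}⁺ = {A, B, C, D, E, F, G} covers every attribute.
These are minimal and exhaustive — every other superkey contains one of them.

{D, G}, {F, G}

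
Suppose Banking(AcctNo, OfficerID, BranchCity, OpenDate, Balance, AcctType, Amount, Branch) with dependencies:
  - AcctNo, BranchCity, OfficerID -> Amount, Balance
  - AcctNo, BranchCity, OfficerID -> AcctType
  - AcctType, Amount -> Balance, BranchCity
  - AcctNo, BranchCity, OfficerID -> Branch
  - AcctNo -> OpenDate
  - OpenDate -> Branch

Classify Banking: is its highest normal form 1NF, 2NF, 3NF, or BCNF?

1NF

Candidate keys: {AcctNo, AcctType, Amount, OfficerID}, {AcctNo, BranchCity, OfficerID}. Prime attributes: {AcctNo, AcctType, Amount, BranchCity, OfficerID}.
AcctType, Amount -> Balance, BranchCity breaks BCNF: {AcctType, Amount}⁺ = {AcctType, Amount, Balance, BranchCity}, so {AcctType, Amount} is not a superkey.
AcctType, Amount -> Balance, BranchCity determines the non-prime attribute {Balance} from a non-superkey — 3NF is violated.
The proper key subset {AcctNo} of {AcctNo, BranchCity, OfficerID} determines non-prime {Branch, OpenDate}, so the relation is not even in 2NF.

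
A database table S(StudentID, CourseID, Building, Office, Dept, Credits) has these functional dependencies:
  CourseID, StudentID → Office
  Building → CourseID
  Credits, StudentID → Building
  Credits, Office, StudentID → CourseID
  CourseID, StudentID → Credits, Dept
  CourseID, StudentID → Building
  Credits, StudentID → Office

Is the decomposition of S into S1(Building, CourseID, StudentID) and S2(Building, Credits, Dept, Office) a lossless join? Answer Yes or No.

Common attributes: {Building}; their closure is {Building, CourseID}.
S1 ⊄ {Building, CourseID} and S2 ⊄ {Building, CourseID}, so the split is lossy.

No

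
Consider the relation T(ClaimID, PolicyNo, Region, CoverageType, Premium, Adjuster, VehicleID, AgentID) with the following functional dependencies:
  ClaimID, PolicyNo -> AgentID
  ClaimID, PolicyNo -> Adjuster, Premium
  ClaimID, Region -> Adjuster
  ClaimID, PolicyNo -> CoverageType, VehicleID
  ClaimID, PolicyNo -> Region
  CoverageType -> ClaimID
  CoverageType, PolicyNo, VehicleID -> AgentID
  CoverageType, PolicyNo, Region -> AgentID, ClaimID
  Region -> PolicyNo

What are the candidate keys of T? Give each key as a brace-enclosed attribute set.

{ClaimID, PolicyNo}⁺ = {Adjuster, AgentID, ClaimID, CoverageType, PolicyNo, Premium, Region, VehicleID} — all of the relation — so {ClaimID, PolicyNo} is a candidate key.
{ClaimID, Region}⁺ = {Adjuster, AgentID, ClaimID, CoverageType, PolicyNo, Premium, Region, VehicleID} — all of the relation — so {ClaimID, Region} is a candidate key.
{CoverageType, PolicyNo}⁺ = {Adjuster, AgentID, ClaimID, CoverageType, PolicyNo, Premium, Region, VehicleID} — all of the relation — so {CoverageType, PolicyNo} is a candidate key.
{CoverageType, Region}⁺ = {Adjuster, AgentID, ClaimID, CoverageType, PolicyNo, Premium, Region, VehicleID} — all of the relation — so {CoverageType, Region} is a candidate key.
No proper subset of any of these is a key, and no other minimal superkey exists.

{ClaimID, PolicyNo}, {ClaimID, Region}, {CoverageType, PolicyNo}, {CoverageType, Region}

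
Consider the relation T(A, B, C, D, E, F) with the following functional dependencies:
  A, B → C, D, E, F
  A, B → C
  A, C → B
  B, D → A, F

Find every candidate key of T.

{A, B}⁺ = {A, B, C, D, E, F}, which is every attribute, so {A, B} is a candidate key.
{A, C}⁺ = {A, B, C, D, E, F}, which is every attribute, so {A, C} is a candidate key.
{B, D}⁺ = {A, B, C, D, E, F}, which is every attribute, so {B, D} is a candidate key.
Any other superkey properly contains one of these, so there are no further candidate keys.

{A, B}, {A, C}, {B, D}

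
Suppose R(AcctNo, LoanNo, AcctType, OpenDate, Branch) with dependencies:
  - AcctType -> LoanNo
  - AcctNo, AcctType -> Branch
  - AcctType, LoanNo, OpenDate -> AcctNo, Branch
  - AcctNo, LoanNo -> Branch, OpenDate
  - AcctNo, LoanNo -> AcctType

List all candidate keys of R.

{AcctNo, AcctType}, {AcctNo, LoanNo}, {AcctType, OpenDate}

{AcctNo, AcctType}⁺ = {AcctNo, AcctType, Branch, LoanNo, OpenDate} — all of the relation — so {AcctNo, AcctType} is a candidate key.
{AcctNo, LoanNo}⁺ = {AcctNo, AcctType, Branch, LoanNo, OpenDate} — all of the relation — so {AcctNo, LoanNo} is a candidate key.
{AcctType, OpenDate}⁺ = {AcctNo, AcctType, Branch, LoanNo, OpenDate} — all of the relation — so {AcctType, OpenDate} is a candidate key.
These are minimal and exhaustive — every other superkey contains one of them.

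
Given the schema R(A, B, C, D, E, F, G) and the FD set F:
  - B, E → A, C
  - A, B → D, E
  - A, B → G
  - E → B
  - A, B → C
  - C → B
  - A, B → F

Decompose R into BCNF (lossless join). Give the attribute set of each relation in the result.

Candidate keys of the original relation: {A, B}, {A, C}, {E}.
Within {A, B, C, D, E, F, G}: {C}⁺ ∩ {A, B, C, D, E, F, G} = {B, C}, not the whole set, so C → B violates BCNF; decompose into {B, C} and {A, C, D, E, F, G}.
{B, C} has no BCNF violation.
{A, C, D, E, F, G} has no BCNF violation.

{A, C, D, E, F, G}; {B, C}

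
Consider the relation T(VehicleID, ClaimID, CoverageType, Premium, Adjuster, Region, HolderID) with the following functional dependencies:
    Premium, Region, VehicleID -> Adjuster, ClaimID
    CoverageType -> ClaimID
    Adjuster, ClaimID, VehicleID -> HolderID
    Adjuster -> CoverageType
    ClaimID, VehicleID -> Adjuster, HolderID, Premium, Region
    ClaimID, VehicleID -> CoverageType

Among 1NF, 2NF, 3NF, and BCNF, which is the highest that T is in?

Candidate keys: {Adjuster, VehicleID}, {ClaimID, VehicleID}, {CoverageType, VehicleID}, {Premium, Region, VehicleID}. Prime attributes: {Adjuster, ClaimID, CoverageType, Premium, Region, VehicleID}.
CoverageType -> ClaimID breaks BCNF: {CoverageType}⁺ = {ClaimID, CoverageType}, so {CoverageType} is not a superkey.
Its right-hand attributes {ClaimID} are all prime, as are those of every other non-superkey FD — the relation is in 3NF.

3NF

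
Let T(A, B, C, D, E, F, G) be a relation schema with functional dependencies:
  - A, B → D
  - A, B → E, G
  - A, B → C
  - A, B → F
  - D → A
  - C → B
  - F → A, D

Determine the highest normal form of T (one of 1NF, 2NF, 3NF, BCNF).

3NF

Candidate keys: {A, B}, {A, C}, {B, D}, {B, F}, {C, D}, {C, F}. Prime attributes: {A, B, C, D, F}.
D → A breaks BCNF: {D}⁺ = {A, D}, so {D} is not a superkey.
Its right-hand attributes {A} are all prime, as are those of every other non-superkey FD — the relation is in 3NF.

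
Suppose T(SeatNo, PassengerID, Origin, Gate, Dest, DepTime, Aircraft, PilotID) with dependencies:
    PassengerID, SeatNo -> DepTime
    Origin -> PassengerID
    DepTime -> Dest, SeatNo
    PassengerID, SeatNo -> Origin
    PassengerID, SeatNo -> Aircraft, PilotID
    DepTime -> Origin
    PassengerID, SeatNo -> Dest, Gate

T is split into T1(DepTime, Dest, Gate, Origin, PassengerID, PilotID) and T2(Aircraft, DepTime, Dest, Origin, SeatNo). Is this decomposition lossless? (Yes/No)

Yes

The shared attributes are {DepTime, Dest, Origin} and {DepTime, Dest, Origin}⁺ = {Aircraft, DepTime, Dest, Gate, Origin, PassengerID, PilotID, SeatNo}.
This includes all of T1, so the common attributes are a superkey of T1 — the join is lossless.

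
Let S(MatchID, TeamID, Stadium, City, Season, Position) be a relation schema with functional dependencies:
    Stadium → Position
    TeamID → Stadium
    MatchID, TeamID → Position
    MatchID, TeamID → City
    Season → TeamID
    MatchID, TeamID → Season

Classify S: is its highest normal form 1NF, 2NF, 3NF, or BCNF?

Candidate keys: {MatchID, Season}, {MatchID, TeamID}. Prime attributes: {MatchID, Season, TeamID}.
Stadium → Position breaks BCNF: {Stadium}⁺ = {Position, Stadium}, so {Stadium} is not a superkey.
Stadium → Position has non-prime {Position} on the right and a non-superkey on the left, so 3NF fails.
Since {Season} ⊂ {MatchID, Season} and {Season}⁺ ⊇ {Position, Stadium} with {Position, Stadium} non-prime, there is a partial dependency; 2NF fails.

1NF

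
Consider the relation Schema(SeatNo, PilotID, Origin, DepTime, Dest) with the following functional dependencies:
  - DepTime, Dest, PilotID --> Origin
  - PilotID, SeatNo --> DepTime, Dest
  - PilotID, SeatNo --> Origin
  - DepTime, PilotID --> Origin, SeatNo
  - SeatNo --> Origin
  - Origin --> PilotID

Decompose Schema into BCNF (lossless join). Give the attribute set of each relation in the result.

{DepTime, Dest, Origin, SeatNo}; {Origin, PilotID}

Candidate keys of the original relation: {DepTime, Origin}, {DepTime, PilotID}, {SeatNo}.
{DepTime, Dest, Origin, PilotID, SeatNo}: {Origin} determines {Origin, PilotID} here but is not a superkey — split on Origin --> PilotID, giving {Origin, PilotID} and {DepTime, Dest, Origin, SeatNo}.
{Origin, PilotID} is in BCNF.
{DepTime, Dest, Origin, SeatNo} is in BCNF.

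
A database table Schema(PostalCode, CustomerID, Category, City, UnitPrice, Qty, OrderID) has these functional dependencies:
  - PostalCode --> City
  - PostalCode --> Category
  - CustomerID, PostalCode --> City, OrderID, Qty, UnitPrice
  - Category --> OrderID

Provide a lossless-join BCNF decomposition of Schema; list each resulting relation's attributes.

{Category, City, PostalCode}; {Category, OrderID}; {CustomerID, PostalCode, Qty, UnitPrice}

Candidate key of the original relation: {CustomerID, PostalCode}.
In {Category, City, CustomerID, OrderID, PostalCode, Qty, UnitPrice}, {PostalCode} is not a superkey ({PostalCode}⁺ restricted to this set is {Category, City, OrderID, PostalCode}), so split on PostalCode --> Category, City, OrderID into {Category, City, OrderID, PostalCode} and {CustomerID, PostalCode, Qty, UnitPrice}.
In {Category, City, OrderID, PostalCode}, {Category} is not a superkey ({Category}⁺ restricted to this set is {Category, OrderID}), so split on Category --> OrderID into {Category, OrderID} and {Category, City, PostalCode}.
{Category, OrderID}: every determinant is a superkey — BCNF.
{Category, City, PostalCode}: every determinant is a superkey — BCNF.
{CustomerID, PostalCode, Qty, UnitPrice}: every determinant is a superkey — BCNF.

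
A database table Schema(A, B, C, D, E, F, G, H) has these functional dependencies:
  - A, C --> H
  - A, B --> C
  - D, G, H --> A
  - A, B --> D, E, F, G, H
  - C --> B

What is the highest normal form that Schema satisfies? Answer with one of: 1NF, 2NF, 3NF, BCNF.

Candidate keys: {A, B}, {A, C}, {B, D, G, H}, {C, D, G, H}. Prime attributes: {A, B, C, D, G, H}.
For D, G, H --> A we have {D, G, H}⁺ = {A, D, G, H}; {D, G, H} is not a superkey, so BCNF fails.
Its right-hand attributes {A} are all prime, as are those of every other non-superkey FD — the relation is in 3NF.

3NF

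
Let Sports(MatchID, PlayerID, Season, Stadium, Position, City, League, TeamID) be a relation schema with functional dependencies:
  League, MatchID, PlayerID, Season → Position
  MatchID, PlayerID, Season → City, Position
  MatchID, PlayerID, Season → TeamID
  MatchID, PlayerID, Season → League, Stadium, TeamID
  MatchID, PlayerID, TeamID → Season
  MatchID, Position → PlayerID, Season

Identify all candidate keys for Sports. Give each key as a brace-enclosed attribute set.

{MatchID, PlayerID, Season}, {MatchID, PlayerID, TeamID}, {MatchID, Position}

Attributes never on any right-hand side: {MatchID} — every candidate key must contain it.
Closure of {MatchID, Position} is {City, League, MatchID, PlayerID, Position, Season, Stadium, TeamID}, the whole schema; {MatchID, Position} is a candidate key.
Closure of {MatchID, PlayerID, Season} is {City, League, MatchID, PlayerID, Position, Season, Stadium, TeamID}, the whole schema; {MatchID, PlayerID, Season} is a candidate key.
Closure of {MatchID, PlayerID, TeamID} is {City, League, MatchID, PlayerID, Position, Season, Stadium, TeamID}, the whole schema; {MatchID, PlayerID, TeamID} is a candidate key.
These are minimal and exhaustive — every other superkey contains one of them.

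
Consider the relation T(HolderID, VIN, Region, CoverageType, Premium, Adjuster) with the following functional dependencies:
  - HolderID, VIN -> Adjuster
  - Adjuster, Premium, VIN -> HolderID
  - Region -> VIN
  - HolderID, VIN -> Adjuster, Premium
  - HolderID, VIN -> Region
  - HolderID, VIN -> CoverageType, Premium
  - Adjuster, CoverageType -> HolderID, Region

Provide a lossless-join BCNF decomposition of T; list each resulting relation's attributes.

{Adjuster, CoverageType, HolderID, Premium, Region}; {Region, VIN}

Candidate keys of the original relation: {Adjuster, CoverageType}, {Adjuster, Premium, Region}, {Adjuster, Premium, VIN}, {HolderID, Region}, {HolderID, VIN}.
{Adjuster, CoverageType, HolderID, Premium, Region, VIN}: {Region} determines {Region, VIN} here but is not a superkey — split on Region -> VIN, giving {Region, VIN} and {Adjuster, CoverageType, HolderID, Premium, Region}.
{Region, VIN} has no BCNF violation.
{Adjuster, CoverageType, HolderID, Premium, Region} has no BCNF violation.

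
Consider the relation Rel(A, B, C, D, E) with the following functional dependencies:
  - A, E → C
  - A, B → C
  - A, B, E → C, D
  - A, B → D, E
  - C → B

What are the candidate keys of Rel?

No FD produces {A}, so it must be in every candidate key.
Closure of {A, B} is {A, B, C, D, E}, the whole schema; {A, B} is a candidate key.
Closure of {A, C} is {A, B, C, D, E}, the whole schema; {A, C} is a candidate key.
Closure of {A, E} is {A, B, C, D, E}, the whole schema; {A, E} is a candidate key.
Any other superkey properly contains one of these, so there are no further candidate keys.

{A, B}, {A, C}, {A, E}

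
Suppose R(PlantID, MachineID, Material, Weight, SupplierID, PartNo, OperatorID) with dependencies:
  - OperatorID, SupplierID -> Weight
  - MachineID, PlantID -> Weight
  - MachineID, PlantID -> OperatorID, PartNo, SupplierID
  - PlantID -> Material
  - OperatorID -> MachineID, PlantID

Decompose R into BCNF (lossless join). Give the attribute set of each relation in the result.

Candidate keys of the original relation: {MachineID, PlantID}, {OperatorID}.
{MachineID, Material, OperatorID, PartNo, PlantID, SupplierID, Weight}: {PlantID} determines {Material, PlantID} here but is not a superkey — split on PlantID -> Material, giving {Material, PlantID} and {MachineID, OperatorID, PartNo, PlantID, SupplierID, Weight}.
{Material, PlantID} has no BCNF violation.
{MachineID, OperatorID, PartNo, PlantID, SupplierID, Weight} has no BCNF violation.

{MachineID, OperatorID, PartNo, PlantID, SupplierID, Weight}; {Material, PlantID}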